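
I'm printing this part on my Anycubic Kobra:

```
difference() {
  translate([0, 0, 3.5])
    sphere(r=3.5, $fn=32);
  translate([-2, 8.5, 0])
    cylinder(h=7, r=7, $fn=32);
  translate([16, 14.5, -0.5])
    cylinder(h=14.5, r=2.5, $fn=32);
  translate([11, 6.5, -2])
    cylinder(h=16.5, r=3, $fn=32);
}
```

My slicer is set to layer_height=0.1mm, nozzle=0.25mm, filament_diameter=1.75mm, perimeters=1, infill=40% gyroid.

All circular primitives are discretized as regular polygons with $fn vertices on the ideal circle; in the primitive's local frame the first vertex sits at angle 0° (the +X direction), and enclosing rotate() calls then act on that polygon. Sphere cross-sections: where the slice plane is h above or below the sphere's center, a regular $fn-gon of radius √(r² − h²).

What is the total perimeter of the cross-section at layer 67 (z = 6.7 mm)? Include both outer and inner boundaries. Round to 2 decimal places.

At z = 6.7 mm: the r=3.5 sphere slices to a regular 32-gon of circumradius 1.418 (√(r²−h²) with h=3.2 from center) (perimeter = 2·32·1.418·sin(180°/32) = 8.89 mm); the r=7 cylinder at (-2, 8.5) gives a regular 32-gon of circumradius 7 (constant along its height) (perimeter = 2·32·7.000·sin(180°/32) = 43.91 mm); the cylinder at (16, 14.5): section is a regular 32-gon, circumradius r=2.5 (perimeter = 2·32·2.500·sin(180°/32) = 15.68 mm); the r=3 cylinder at (11, 6.5) contributes a regular 32-gon of circumradius 3 (perimeter = 2·32·3.000·sin(180°/32) = 18.82 mm); Taking the first minus the rest: starting from the r=3.5 sphere, the r=7 cylinder at (-2, 8.5) misses the remaining region (no effect); the r=2.5 cylinder at (16, 14.5) misses the remaining region (no effect); the r=3 cylinder at (11, 6.5) misses the remaining region (no effect) — boundary = 8.89 mm. Overall, the cross-section is a single solid region. Total boundary length (outer) = 8.89 mm.

8.89 mm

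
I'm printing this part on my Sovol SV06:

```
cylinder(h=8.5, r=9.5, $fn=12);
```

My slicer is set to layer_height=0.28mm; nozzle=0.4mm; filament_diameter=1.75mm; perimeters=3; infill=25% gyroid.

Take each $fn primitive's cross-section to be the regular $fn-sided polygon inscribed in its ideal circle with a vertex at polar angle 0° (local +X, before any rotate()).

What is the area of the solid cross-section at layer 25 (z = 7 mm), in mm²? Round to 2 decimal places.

270.75 mm²

At z = 7 mm: the r=9.5 cylinder gives a regular 12-gon of circumradius 9.5 (constant along its height) (area = (12/2)·9.500²·sin(360°/12) = 270.75 mm²). Overall, the cross-section is a single solid region. Net area = 270.75 mm².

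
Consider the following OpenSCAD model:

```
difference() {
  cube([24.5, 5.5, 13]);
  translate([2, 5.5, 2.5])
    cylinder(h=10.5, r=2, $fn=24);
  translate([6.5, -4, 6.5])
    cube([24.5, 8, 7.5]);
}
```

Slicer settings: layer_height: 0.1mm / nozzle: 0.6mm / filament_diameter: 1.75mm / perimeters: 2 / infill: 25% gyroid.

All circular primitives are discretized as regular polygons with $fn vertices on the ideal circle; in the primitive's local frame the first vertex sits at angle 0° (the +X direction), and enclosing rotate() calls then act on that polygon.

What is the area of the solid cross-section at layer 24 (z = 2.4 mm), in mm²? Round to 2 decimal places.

At z = 2.4 mm: the 24.5×5.5 cube contributes its full rectangle (area 134.75 mm²); the cylinder at (2, 5.5) does not reach this height (z outside [2.5, 13]); the cube at (6.5, -4) is not intersected at this z (z outside [6.5, 14]); Taking the first minus the rest: none of the subtracted shapes is present at this height, so the 24.5×5.5 cube is unchanged — area = 134.75 mm². Overall, the cross-section is a single solid region. Net area = 134.75 mm².

134.75 mm²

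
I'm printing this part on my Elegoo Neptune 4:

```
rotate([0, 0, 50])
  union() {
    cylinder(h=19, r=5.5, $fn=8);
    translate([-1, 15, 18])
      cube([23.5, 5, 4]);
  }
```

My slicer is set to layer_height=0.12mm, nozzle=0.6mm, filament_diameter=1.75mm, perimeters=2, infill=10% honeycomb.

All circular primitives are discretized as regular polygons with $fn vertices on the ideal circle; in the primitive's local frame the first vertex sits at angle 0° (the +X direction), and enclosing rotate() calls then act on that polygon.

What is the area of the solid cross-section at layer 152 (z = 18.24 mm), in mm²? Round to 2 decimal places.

203.06 mm²

At z = 18.24 mm: the r=5.5 cylinder contributes a regular 8-gon of circumradius 5.5 (area = (8/2)·5.500²·sin(360°/8) = 85.56 mm²); the 23.5×5 cube at (-1, 15) contributes its full rectangle (area 117.50 mm²); Merging all regions: the 2 present regions are separate (no shared area or edge), so areas and boundary lengths simply add and each stays a separate island — area = 203.06 mm²; (whole slice rotated 50° about Z — lengths, areas and connectivity unchanged). Overall, the cross-section has 2 separate islands. Net area = 203.06 mm².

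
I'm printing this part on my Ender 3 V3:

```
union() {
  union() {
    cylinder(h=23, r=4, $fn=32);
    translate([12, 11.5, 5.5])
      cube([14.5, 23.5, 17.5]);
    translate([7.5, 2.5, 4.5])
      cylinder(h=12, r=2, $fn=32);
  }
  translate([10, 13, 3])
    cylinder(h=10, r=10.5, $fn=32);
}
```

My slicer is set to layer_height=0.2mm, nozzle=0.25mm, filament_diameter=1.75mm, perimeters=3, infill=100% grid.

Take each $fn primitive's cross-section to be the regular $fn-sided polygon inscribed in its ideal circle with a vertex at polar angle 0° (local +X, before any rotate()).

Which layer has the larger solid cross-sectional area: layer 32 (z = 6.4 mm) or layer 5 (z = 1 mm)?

layer 32 (z = 6.4 mm)

Layer 32 (z = 6.4): the cylinder: section is a regular 32-gon, circumradius r=4 (area = (32/2)·4.000²·sin(360°/32) = 49.94 mm²); the 14.5×23.5 cube at (12, 11.5) contributes its full rectangle (area 340.75 mm²); the cylinder at (7.5, 2.5): section is a regular 32-gon, circumradius r=2 (area = (32/2)·2.000²·sin(360°/32) = 12.49 mm²); Taking the union: the 3 present regions are separate (no shared area or edge), so areas and boundary lengths simply add and each stays a separate island — area = 403.18 mm²; the cylinder at (10, 13): section is a regular 32-gon, circumradius r=10.5 (area = (32/2)·10.500²·sin(360°/32) = 344.14 mm²); Taking the union: the regions partially overlap — summed areas 747.32 mm² minus the doubly-counted overlap 82.58 mm² gives 664.74 mm² — area = 664.74 mm². So its area = 664.74 mm². Layer 5 (z = 1): the cylinder: section is a regular 32-gon, circumradius r=4 (area = (32/2)·4.000²·sin(360°/32) = 49.94 mm²); the cube at (12, 11.5) does not reach this height (z outside [5.5, 23]); the cylinder at (7.5, 2.5) is not intersected at this z (z outside [4.5, 16.5]); Taking the union: only the r=4 cylinder is present, so the union is just that shape — area = 49.94 mm²; the cylinder at (10, 13) is absent (z outside [3, 13]); Merging all regions: only that combined region is present, so the union is just that shape — area = 49.94 mm². So its area = 49.94 mm². Layer 32 is larger (664.74 vs 49.94 mm²).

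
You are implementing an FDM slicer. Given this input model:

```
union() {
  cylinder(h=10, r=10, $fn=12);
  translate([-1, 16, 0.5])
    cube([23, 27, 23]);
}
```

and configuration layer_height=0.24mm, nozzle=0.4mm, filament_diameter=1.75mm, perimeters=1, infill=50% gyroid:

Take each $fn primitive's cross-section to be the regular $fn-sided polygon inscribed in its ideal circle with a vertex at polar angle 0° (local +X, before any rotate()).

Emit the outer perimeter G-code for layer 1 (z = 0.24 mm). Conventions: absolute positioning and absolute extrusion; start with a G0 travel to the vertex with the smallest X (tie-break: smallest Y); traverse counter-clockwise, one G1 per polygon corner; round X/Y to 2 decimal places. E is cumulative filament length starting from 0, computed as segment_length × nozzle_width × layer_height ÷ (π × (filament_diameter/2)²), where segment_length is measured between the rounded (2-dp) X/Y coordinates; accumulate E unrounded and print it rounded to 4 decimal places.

At z = 0.24 mm: the r=10 cylinder contributes a regular 12-gon of circumradius 10; the cube at (-1, 16) does not reach this height (z outside [0.5, 23.5]); Merging all regions: only the r=10 cylinder is present, so the union is just that shape — 1 connected region. The outline is a single polygon with 12 vertices. Extrusion per mm of travel: 0.4 × 0.24 / (π × 0.875²) = 0.039912. Accumulating E over each segment gives final E = 2.4792.

G0 X-10.00 Y0.00 Z0.24
G1 X-8.66 Y-5.00 E0.2066
G1 X-5.00 Y-8.66 E0.4132
G1 X0.00 Y-10.00 E0.6198
G1 X5.00 Y-8.66 E0.8264
G1 X8.66 Y-5.00 E1.0330
G1 X10.00 Y0.00 E1.2396
G1 X8.66 Y5.00 E1.4462
G1 X5.00 Y8.66 E1.6528
G1 X0.00 Y10.00 E1.8594
G1 X-5.00 Y8.66 E2.0660
G1 X-8.66 Y5.00 E2.2726
G1 X-10.00 Y0.00 E2.4792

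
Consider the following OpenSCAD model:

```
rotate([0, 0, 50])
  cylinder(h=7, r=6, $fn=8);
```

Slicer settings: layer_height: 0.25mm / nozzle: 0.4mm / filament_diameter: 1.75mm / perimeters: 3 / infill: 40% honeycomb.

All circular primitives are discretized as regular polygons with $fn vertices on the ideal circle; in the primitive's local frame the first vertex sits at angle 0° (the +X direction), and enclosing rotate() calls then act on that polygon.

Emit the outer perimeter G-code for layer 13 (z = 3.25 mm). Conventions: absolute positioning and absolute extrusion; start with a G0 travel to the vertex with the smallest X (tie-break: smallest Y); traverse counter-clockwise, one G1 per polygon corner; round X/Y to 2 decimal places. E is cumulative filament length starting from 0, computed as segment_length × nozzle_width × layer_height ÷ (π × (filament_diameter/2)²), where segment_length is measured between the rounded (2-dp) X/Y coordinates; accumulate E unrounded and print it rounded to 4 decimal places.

At z = 3.25 mm: the cylinder: section is a regular 8-gon, circumradius r=6; (whole slice rotated 50° about Z — lengths, areas and connectivity unchanged). The outline is a single polygon with 8 vertices. Extrusion per mm of travel: 0.4 × 0.25 / (π × 0.875²) = 0.041575. Accumulating E over each segment gives final E = 1.5283.

G0 X-5.98 Y-0.52 Z3.25
G1 X-3.86 Y-4.60 E0.1912
G1 X0.52 Y-5.98 E0.3821
G1 X4.60 Y-3.86 E0.5732
G1 X5.98 Y0.52 E0.7642
G1 X3.86 Y4.60 E0.9553
G1 X-0.52 Y5.98 E1.1462
G1 X-4.60 Y3.86 E1.3374
G1 X-5.98 Y-0.52 E1.5283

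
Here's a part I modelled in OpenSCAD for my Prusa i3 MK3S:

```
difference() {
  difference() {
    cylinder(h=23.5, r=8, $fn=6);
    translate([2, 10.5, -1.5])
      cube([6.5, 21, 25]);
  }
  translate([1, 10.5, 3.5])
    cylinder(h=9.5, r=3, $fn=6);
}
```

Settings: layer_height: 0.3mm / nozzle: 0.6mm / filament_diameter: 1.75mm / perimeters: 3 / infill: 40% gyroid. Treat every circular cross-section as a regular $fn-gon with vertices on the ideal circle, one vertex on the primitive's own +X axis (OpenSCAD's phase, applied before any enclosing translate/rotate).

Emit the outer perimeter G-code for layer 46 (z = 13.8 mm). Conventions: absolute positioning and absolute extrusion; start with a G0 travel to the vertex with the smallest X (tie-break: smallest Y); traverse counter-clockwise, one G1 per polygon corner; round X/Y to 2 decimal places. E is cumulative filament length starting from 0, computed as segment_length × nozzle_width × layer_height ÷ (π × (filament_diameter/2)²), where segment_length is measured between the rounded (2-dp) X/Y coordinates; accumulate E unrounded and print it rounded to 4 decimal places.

G0 X-8.00 Y0.00 Z13.80
G1 X-4.00 Y-6.93 E0.5988
G1 X4.00 Y-6.93 E1.1975
G1 X8.00 Y0.00 E1.7963
G1 X4.00 Y6.93 E2.3951
G1 X-4.00 Y6.93 E2.9938
G1 X-8.00 Y0.00 E3.5926

At z = 13.8 mm: the r=8 cylinder contributes a regular 6-gon of circumradius 8; the cube at (2, 10.5) (footprint 6.5×21) is included at this height; After the difference (first − rest): starting from the r=8 cylinder, the 6.5×21 cube at (2, 10.5) misses the remaining region (no effect) — 1 connected region; the cylinder at (1, 10.5) does not reach this height (z outside [3.5, 13]); After the difference (first − rest): none of the subtracted shapes is present at this height, so that combined region is unchanged — 1 connected region. The outline is a single polygon with 6 vertices. Extrusion per mm of travel: 0.6 × 0.3 / (π × 0.875²) = 0.074835. Accumulating E over each segment gives final E = 3.5926.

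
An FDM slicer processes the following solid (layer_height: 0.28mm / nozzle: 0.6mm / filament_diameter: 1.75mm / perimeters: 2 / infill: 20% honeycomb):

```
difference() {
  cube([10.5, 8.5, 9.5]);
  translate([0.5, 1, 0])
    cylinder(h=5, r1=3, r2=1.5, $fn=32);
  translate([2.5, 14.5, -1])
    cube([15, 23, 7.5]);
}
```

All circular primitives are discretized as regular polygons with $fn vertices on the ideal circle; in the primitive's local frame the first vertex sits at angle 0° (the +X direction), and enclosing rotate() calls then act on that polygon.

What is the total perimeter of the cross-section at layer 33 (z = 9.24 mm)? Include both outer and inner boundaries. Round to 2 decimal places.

38.00 mm

At z = 9.24 mm: the cube is present — its section is the full 10.5×8.5 rectangle (perimeter 38.00 mm); the cone at (0.5, 1) is not intersected at this z (z outside [0, 5]); the cube at (2.5, 14.5) does not reach this height (z outside [-1, 6.5]); Subtracting the remaining from the first: none of the subtracted shapes is present at this height, so the 10.5×8.5 cube is unchanged — boundary = 38.00 mm. Overall, the cross-section is a single solid region. Total boundary length (outer) = 38.00 mm.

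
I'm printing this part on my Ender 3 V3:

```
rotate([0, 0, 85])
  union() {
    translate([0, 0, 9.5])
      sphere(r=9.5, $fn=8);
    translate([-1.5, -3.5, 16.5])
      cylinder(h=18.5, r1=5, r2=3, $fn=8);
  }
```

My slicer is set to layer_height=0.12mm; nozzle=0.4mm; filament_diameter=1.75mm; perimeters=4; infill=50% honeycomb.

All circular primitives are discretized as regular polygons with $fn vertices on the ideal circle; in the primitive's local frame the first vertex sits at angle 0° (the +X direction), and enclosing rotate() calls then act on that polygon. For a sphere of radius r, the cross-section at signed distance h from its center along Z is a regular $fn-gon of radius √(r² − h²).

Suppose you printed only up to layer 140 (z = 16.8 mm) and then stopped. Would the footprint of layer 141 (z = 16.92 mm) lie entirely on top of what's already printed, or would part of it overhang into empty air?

entirely on top

Compare the two slices. At z = 16.8: the sphere: section is a regular 8-gon, circumradius = √(r²−h²) = √(9.5²−7.3²) = 6.079 (area = (8/2)·6.079²·sin(360°/8) = 104.54 mm²); the cone at (-1.5, -3.5) (r1=5→r2=3) has section circumradius 4.968 here — a regular 8-gon (area = (8/2)·4.968²·sin(360°/8) = 69.80 mm²); Combining (union): the regions partially overlap — summed areas 174.33 mm² minus the doubly-counted overlap 46.38 mm² gives 127.95 mm² — area = 127.95 mm²; (whole slice rotated 85° about Z — lengths, areas and connectivity unchanged). At z = 16.92: the r=9.5 sphere contributes a regular 8-gon of circumradius √(9.5²−7.42²) = 5.932 (area = (8/2)·5.932²·sin(360°/8) = 99.54 mm²); the cone at (-1.5, -3.5): at t=0.023 of its height the radius interpolates to r₁+(r₂−r₁)t = 4.955, giving a regular 8-gon of that circumradius (area = (8/2)·4.955²·sin(360°/8) = 69.43 mm²); Taking the union: the regions partially overlap — summed areas 168.97 mm² minus the doubly-counted overlap 44.71 mm² gives 124.27 mm² — area = 124.27 mm²; (rotated 85° about Z; rotation is an isometry so areas/perimeters/island counts are preserved). Checking containment: the cross-section at z = 16.92 is a subset of the cross-section at z = 16.8.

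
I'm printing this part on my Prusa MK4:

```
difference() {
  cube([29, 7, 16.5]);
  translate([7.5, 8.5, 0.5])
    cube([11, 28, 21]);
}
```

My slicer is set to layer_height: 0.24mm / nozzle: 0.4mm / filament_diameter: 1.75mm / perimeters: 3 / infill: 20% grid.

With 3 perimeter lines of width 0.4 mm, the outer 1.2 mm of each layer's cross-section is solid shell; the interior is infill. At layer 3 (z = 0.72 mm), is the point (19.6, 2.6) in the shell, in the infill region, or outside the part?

infill

At z = 0.72 mm: the cube (footprint 29×7) is included at this height; the cube at (7.5, 8.5) (footprint 11×28) is included at this height; Subtracting the remaining from the first: starting from the 29×7 cube, the 11×28 cube at (7.5, 8.5) misses the remaining region (no effect) — 1 connected region. Overall, the cross-section is a single solid region. The nearest boundary edge runs (29.00, 0.00)→(0.00, 0.00); distance from the point to it = 2.60 mm. The point is inside the cross-section and 2.60 mm from the nearest boundary — more than the 1.2 mm shell width (3 × 0.4), so it's in the infill interior.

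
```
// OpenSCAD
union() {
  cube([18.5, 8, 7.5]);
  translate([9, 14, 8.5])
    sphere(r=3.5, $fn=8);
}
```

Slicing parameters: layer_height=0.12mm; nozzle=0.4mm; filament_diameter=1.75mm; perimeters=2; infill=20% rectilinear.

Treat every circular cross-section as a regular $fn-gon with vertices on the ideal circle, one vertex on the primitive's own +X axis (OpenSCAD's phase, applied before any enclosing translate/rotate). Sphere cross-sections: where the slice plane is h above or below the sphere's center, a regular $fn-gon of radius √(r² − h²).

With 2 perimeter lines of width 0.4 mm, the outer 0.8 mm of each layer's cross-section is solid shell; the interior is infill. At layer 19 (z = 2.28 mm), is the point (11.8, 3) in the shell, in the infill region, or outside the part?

infill

At z = 2.28 mm: the cube (footprint 18.5×8) is included at this height; the sphere at (9, 14) is not intersected at this z (|z−center|=6.220 > r=3.5); Combining (union): only the 18.5×8 cube is present, so the union is just that shape — 1 connected region. Overall, the cross-section is a single solid region. The nearest boundary edge runs (0.00, 0.00)→(18.50, 0.00); distance from the point to it = 3.00 mm. The point is inside the cross-section and 3.00 mm from the nearest boundary — more than the 0.8 mm shell width (2 × 0.4), so it's in the infill interior.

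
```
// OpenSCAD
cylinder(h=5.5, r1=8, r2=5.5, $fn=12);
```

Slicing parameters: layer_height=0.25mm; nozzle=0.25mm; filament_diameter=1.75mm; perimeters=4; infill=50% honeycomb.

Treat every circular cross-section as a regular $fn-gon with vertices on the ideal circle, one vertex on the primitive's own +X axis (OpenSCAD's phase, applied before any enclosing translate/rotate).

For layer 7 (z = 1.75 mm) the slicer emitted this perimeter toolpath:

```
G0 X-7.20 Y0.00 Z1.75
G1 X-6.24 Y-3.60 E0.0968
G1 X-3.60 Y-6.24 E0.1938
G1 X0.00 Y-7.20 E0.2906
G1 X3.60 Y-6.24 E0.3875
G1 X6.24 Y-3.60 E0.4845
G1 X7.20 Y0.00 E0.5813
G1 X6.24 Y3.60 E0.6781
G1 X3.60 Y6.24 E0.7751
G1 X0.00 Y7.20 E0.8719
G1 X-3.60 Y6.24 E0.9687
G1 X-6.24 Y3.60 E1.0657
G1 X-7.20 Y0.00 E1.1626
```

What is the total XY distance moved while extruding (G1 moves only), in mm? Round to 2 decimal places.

Sum the Euclidean lengths of each G1 segment: total = 44.74 mm.

44.74 mm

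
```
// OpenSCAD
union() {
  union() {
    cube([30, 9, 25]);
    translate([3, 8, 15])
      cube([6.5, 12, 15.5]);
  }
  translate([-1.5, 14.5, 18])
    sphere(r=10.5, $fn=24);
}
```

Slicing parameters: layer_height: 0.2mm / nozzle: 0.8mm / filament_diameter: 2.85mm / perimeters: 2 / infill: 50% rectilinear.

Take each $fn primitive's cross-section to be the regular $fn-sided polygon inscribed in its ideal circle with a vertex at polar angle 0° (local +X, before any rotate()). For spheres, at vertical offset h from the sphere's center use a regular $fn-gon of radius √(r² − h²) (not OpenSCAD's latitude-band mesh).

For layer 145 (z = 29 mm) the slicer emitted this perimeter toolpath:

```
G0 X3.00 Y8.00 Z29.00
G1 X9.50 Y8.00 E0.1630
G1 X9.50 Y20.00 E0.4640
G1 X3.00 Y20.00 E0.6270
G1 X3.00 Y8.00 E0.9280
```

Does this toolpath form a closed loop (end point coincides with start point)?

Start point (G0): (3.00, 8.00). End point (last G1): the path returns to the start — closed.

yes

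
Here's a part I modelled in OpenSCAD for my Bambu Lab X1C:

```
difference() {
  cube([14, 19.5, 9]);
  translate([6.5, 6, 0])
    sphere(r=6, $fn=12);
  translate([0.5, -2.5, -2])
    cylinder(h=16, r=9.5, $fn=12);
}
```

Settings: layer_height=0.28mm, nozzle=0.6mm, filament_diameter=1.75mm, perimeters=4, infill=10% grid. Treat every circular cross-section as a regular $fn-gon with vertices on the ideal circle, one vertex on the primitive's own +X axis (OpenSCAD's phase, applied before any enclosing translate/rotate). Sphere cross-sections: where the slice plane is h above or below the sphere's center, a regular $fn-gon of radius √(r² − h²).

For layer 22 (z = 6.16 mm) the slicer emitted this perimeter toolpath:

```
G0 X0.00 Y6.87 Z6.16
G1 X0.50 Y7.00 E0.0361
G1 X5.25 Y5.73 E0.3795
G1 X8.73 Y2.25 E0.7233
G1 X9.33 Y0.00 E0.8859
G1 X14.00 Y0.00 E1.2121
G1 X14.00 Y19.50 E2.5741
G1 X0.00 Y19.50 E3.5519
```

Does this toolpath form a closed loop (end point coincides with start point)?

Start point (G0): (0.00, 6.87). End point (last G1): the path does not return to the start — open.

no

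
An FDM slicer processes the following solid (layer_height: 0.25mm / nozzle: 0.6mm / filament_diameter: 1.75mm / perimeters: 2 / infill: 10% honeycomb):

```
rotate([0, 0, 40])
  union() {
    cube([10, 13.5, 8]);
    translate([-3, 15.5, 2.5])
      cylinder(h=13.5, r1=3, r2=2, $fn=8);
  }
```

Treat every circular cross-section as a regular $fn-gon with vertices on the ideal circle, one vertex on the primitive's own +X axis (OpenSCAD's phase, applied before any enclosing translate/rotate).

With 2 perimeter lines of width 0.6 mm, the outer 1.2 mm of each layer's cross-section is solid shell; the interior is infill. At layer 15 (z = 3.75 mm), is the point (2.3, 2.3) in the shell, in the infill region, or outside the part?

shell

At z = 3.75 mm: the cube is present — its section is the full 10×13.5 rectangle; the cone at (-3, 15.5) (r1=3→r2=2) has section circumradius 2.907 here — a regular 8-gon; Taking the union: the 2 present regions are separate (no shared area or edge), so areas and boundary lengths simply add and each stays a separate island — 2 connected regions; (whole slice rotated 40° about Z — lengths, areas and connectivity unchanged). Overall, the cross-section has 2 separate islands. Undo the 40° rotation: the query point maps to (3.240, 0.283) in the un-rotated model frame. The nearest boundary edge runs (10.00, 0.00)→(0.00, 0.00); distance from the point to it = 0.28 mm. (Shell/infill is judged within the island containing the point — the largest one.) The point is inside the cross-section, 0.28 mm from the nearest boundary — within the 1.2 mm shell band (2 × 0.6).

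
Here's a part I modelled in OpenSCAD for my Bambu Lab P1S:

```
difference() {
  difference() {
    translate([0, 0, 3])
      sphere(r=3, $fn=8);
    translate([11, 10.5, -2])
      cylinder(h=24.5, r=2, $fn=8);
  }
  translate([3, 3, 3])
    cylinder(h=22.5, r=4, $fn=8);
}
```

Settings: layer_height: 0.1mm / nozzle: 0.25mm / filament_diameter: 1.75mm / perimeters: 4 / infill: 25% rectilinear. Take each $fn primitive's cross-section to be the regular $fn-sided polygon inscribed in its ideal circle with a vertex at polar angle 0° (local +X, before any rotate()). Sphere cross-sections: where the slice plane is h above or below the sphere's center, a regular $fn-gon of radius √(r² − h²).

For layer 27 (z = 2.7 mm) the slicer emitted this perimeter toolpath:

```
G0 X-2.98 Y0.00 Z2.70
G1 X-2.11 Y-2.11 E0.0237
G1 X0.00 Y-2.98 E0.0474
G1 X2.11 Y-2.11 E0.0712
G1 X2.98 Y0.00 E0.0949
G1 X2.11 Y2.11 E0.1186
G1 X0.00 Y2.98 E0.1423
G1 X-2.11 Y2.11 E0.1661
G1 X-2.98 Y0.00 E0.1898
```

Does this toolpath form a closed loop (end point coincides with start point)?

Start point (G0): (-2.98, 0.00). End point (last G1): the path returns to the start — closed.

yes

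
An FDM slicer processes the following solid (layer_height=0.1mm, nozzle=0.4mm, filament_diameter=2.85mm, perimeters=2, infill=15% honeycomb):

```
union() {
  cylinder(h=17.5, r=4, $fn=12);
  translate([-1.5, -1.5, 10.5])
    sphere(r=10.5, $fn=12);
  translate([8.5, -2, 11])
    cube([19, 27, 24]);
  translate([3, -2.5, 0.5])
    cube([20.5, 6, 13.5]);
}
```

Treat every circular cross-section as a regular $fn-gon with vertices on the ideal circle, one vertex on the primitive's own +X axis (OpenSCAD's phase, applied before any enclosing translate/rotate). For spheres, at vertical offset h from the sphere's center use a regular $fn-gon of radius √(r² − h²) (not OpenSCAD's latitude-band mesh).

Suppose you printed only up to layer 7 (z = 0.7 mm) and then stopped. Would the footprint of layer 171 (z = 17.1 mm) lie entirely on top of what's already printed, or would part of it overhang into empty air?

part overhangs

Compare the two slices. At z = 0.7: the r=4 cylinder gives a regular 12-gon of circumradius 4 (constant along its height) (area = (12/2)·4.000²·sin(360°/12) = 48.00 mm²); the r=10.5 sphere at (-1.5, -1.5) slices to a regular 12-gon of circumradius 3.770 (√(r²−h²) with h=9.8 from center) (area = (12/2)·3.770²·sin(360°/12) = 42.63 mm²); the cube at (8.5, -2) is absent (z outside [11, 35]); the cube at (3, -2.5) (footprint 20.5×6) is included at this height (area 123.00 mm²); Combining (union): the regions partially overlap — summed areas 213.63 mm² minus the doubly-counted overlap 32.46 mm² gives 181.17 mm² — area = 181.17 mm². At z = 17.1: the r=4 cylinder gives a regular 12-gon of circumradius 4 (constant along its height) (area = (12/2)·4.000²·sin(360°/12) = 48.00 mm²); the r=10.5 sphere at (-1.5, -1.5) contributes a regular 12-gon of circumradius √(10.5²−6.6²) = 8.166 (area = (12/2)·8.166²·sin(360°/12) = 200.07 mm²); the cube at (8.5, -2) is present — its section is the full 19×27 rectangle (area 513.00 mm²); the cube at (3, -2.5) is absent (z outside [0.5, 14]); Combining (union): the regions partially overlap — summed areas 761.07 mm² minus the doubly-counted overlap 48.00 mm² gives 713.07 mm² — area = 713.07 mm². Checking containment: at z = 17.1 the cross-section extends beyond the z = 0.7 cross-section by about 554.20 mm².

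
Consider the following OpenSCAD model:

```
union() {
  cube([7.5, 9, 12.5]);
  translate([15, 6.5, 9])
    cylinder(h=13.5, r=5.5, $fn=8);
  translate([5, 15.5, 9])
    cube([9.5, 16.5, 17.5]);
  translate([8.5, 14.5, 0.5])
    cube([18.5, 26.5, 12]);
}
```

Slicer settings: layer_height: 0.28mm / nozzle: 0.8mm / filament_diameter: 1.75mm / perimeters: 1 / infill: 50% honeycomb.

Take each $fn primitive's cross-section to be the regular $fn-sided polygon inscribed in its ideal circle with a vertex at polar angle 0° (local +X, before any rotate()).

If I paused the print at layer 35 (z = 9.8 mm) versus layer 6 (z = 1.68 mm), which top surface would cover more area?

Layer 35 (z = 9.8): the cube (footprint 7.5×9) is included at this height (area 67.50 mm²); the cylinder at (15, 6.5): section is a regular 8-gon, circumradius r=5.5 (area = (8/2)·5.500²·sin(360°/8) = 85.56 mm²); the cube at (5, 15.5) is present — its section is the full 9.5×16.5 rectangle (area 156.75 mm²); the cube at (8.5, 14.5) (footprint 18.5×26.5) is included at this height (area 490.25 mm²); Taking the union: the regions partially overlap — summed areas 800.06 mm² minus the doubly-counted overlap 99.00 mm² gives 701.06 mm² — area = 701.06 mm². So its area = 701.06 mm². Layer 6 (z = 1.68): the cube (footprint 7.5×9) is included at this height (area 67.50 mm²); the cylinder at (15, 6.5) is absent (z outside [9, 22.5]); the cube at (5, 15.5) is not intersected at this z (z outside [9, 26.5]); the 18.5×26.5 cube at (8.5, 14.5) contributes its full rectangle (area 490.25 mm²); Merging all regions: the 2 present regions are separate (no shared area or edge), so areas and boundary lengths simply add and each stays a separate island — area = 557.75 mm². So its area = 557.75 mm². Layer 35 is larger (701.06 vs 557.75 mm²).

layer 35 (z = 9.8 mm)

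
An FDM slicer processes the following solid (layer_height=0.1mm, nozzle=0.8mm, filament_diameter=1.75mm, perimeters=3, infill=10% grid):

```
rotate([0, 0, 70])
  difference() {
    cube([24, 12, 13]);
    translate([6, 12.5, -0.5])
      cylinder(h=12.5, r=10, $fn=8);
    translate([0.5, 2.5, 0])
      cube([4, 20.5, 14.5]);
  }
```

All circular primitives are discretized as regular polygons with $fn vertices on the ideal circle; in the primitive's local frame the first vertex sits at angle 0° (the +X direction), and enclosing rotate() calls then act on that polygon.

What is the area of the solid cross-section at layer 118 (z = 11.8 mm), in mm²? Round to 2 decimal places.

166.89 mm²

At z = 11.8 mm: the cube (footprint 24×12) is included at this height (area 288.00 mm²); the r=10 cylinder at (6, 12.5) gives a regular 8-gon of circumradius 10 (constant along its height) (area = (8/2)·10.000²·sin(360°/8) = 282.84 mm²); the cube at (0.5, 2.5) (footprint 4×20.5) is included at this height (area 82.00 mm²); Taking the first minus the rest: starting from the 24×12 cube (288.00 mm²), the r=10 cylinder at (6, 12.5) partially overlaps it — only the 115.31 mm² overlap (of its 282.84 mm²) is removed, clipping the outline; the 4×20.5 cube at (0.5, 2.5) partially overlaps it — only the 5.80 mm² overlap (of its 82.00 mm²) is removed, clipping the outline — area = 166.89 mm²; (whole slice rotated 70° about Z — lengths, areas and connectivity unchanged). Overall, the cross-section is a single solid region. Net area = 166.89 mm².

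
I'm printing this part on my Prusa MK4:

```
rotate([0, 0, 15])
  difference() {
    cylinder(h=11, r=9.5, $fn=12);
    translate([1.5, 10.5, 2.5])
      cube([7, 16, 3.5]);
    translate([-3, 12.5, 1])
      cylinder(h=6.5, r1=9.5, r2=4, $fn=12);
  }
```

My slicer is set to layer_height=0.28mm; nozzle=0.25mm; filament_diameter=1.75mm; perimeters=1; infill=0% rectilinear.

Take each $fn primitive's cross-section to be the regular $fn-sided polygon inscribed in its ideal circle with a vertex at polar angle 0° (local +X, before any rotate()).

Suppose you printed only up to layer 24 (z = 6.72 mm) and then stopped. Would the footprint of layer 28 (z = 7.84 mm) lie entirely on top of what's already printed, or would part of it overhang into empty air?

part overhangs

Compare the two slices. At z = 6.72: the cylinder: section is a regular 12-gon, circumradius r=9.5 (area = (12/2)·9.500²·sin(360°/12) = 270.75 mm²); the cube at (1.5, 10.5) is absent (z outside [2.5, 6]); the cone at (-3, 12.5): at t=0.880 of its height the radius interpolates to r₁+(r₂−r₁)t = 4.660, giving a regular 12-gon of that circumradius (area = (12/2)·4.660²·sin(360°/12) = 65.15 mm²); Taking the first minus the rest: starting from the r=9.5 cylinder (270.75 mm²), the cone at (-3, 12.5) partially overlaps it — only the 3.14 mm² overlap (of its 65.15 mm²) is removed, clipping the outline — area = 267.61 mm²; (rotated 15° about Z; rotation is an isometry so areas/perimeters/island counts are preserved). At z = 7.84: the cylinder: section is a regular 12-gon, circumradius r=9.5 (area = (12/2)·9.500²·sin(360°/12) = 270.75 mm²); the cube at (1.5, 10.5) does not reach this height (z outside [2.5, 6]); the cone at (-3, 12.5) is not intersected at this z (z outside [1, 7.5]); After the difference (first − rest): none of the subtracted shapes is present at this height, so the r=9.5 cylinder is unchanged — area = 270.75 mm²; (rotated 15° about Z; rotation is an isometry so areas/perimeters/island counts are preserved). Checking containment: at z = 7.84 the cross-section extends beyond the z = 6.72 cross-section by about 3.14 mm².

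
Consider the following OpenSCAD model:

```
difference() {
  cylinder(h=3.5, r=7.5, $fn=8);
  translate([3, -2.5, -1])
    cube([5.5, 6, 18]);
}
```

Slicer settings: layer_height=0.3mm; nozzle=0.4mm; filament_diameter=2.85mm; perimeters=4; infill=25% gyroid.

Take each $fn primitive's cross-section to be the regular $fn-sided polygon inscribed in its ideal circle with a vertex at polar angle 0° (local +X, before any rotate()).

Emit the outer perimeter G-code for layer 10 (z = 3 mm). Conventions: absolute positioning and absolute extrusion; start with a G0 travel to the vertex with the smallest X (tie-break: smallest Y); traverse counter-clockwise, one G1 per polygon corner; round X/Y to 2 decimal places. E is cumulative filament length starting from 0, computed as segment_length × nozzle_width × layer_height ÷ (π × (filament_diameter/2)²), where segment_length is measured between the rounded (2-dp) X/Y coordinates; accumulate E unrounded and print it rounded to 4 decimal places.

At z = 3 mm: the cylinder: section is a regular 8-gon, circumradius r=7.5; the cube at (3, -2.5) is present — its section is the full 5.5×6 rectangle; Subtracting the remaining from the first: starting from the r=7.5 cylinder, the 5.5×6 cube at (3, -2.5) partially overlaps it — only the 23.17 mm² overlap (of its 33.00 mm²) is removed, clipping the outline — 1 connected region. The outline is a single polygon with 11 vertices. Extrusion per mm of travel: 0.4 × 0.3 / (π × 1.425²) = 0.018811. Accumulating E over each segment gives final E = 0.9767.

G0 X-7.50 Y0.00 Z3.00
G1 X-5.30 Y-5.30 E0.1079
G1 X0.00 Y-7.50 E0.2159
G1 X5.30 Y-5.30 E0.3238
G1 X6.46 Y-2.50 E0.3808
G1 X3.00 Y-2.50 E0.4459
G1 X3.00 Y3.50 E0.5588
G1 X6.05 Y3.50 E0.6162
G1 X5.30 Y5.30 E0.6528
G1 X0.00 Y7.50 E0.7608
G1 X-5.30 Y5.30 E0.8687
G1 X-7.50 Y0.00 E0.9767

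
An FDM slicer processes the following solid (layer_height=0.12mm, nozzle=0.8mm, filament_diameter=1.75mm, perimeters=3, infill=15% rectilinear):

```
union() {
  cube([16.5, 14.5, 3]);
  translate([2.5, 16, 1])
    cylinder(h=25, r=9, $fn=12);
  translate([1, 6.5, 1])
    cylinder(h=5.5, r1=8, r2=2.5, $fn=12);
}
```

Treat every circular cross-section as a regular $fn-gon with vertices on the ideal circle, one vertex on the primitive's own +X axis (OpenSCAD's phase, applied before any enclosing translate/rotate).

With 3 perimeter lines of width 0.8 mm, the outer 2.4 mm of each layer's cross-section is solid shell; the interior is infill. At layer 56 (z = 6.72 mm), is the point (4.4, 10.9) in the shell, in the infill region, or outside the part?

infill

At z = 6.72 mm: the cube does not reach this height (z outside [0, 3]); the r=9 cylinder at (2.5, 16) contributes a regular 12-gon of circumradius 9; the cone at (1, 6.5) is absent (z outside [1, 6.5]); Merging all regions: only the r=9 cylinder at (2.5, 16) is present, so the union is just that shape — 1 connected region. Overall, the cross-section is a single solid region. The nearest boundary edge runs (2.50, 7.00)→(7.00, 8.21); distance from the point to it = 3.28 mm. The point is inside the cross-section and 3.28 mm from the nearest boundary — more than the 2.4 mm shell width (3 × 0.8), so it's in the infill interior.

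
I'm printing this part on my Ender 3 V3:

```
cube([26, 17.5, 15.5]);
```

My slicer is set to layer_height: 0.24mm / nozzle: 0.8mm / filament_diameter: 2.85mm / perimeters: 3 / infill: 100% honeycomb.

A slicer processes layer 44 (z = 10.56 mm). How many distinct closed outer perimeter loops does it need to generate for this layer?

1

At z = 10.56 mm: the 26×17.5 cube contributes its full rectangle. The result has 1 disconnected region.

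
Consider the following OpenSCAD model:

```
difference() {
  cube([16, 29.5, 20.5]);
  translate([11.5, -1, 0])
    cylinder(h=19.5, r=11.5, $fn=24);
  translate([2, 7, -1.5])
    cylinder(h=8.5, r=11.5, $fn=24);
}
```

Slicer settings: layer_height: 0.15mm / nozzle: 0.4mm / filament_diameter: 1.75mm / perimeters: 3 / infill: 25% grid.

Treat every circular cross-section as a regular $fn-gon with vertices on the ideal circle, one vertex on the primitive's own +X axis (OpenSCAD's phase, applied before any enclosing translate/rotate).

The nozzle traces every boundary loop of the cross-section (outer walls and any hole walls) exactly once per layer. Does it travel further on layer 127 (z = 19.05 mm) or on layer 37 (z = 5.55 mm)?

Layer 127 (z = 19.05): the cube is present — its section is the full 16×29.5 rectangle (perimeter 91.00 mm); the r=11.5 cylinder at (11.5, -1) gives a regular 24-gon of circumradius 11.5 (constant along its height) (perimeter = 2·24·11.500·sin(180°/24) = 72.05 mm); the cylinder at (2, 7) is not intersected at this z (z outside [-1.5, 7]); Subtracting the remaining from the first: starting from the 16×29.5 cube, the r=11.5 cylinder at (11.5, -1) partially overlaps it — only the 136.84 mm² overlap (of its 410.75 mm²) is removed, clipping the outline — boundary = 87.31 mm. So its perimeter = 87.31 mm. Layer 37 (z = 5.55): the 16×29.5 cube contributes its full rectangle (perimeter 91.00 mm); the cylinder at (11.5, -1): section is a regular 24-gon, circumradius r=11.5 (perimeter = 2·24·11.500·sin(180°/24) = 72.05 mm); the r=11.5 cylinder at (2, 7) contributes a regular 24-gon of circumradius 11.5 (perimeter = 2·24·11.500·sin(180°/24) = 72.05 mm); Subtracting the remaining from the first: starting from the 16×29.5 cube, the r=11.5 cylinder at (11.5, -1) partially overlaps it — only the 136.84 mm² overlap (of its 410.75 mm²) is removed, clipping the outline; the r=11.5 cylinder at (2, 7) partially overlaps it — only the 108.65 mm² overlap (of its 410.75 mm²) is removed, clipping the outline — boundary = 67.12 mm. So its perimeter = 67.12 mm. Layer 127 is larger (87.31 vs 67.12 mm).

layer 127 (z = 19.05 mm)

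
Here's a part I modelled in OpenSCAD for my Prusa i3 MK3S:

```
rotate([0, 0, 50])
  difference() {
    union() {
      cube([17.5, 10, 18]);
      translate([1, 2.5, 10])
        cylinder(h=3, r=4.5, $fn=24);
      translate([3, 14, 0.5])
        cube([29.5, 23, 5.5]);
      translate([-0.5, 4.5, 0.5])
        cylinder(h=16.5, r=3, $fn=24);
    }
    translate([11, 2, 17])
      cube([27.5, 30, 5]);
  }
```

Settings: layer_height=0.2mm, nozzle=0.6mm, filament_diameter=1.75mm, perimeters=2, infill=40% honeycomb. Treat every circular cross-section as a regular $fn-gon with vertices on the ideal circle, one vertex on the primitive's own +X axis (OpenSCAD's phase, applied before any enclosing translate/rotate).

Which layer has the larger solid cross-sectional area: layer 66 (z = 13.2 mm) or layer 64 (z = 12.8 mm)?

Layer 66 (z = 13.2): the cube (footprint 17.5×10) is included at this height (area 175.00 mm²); the cylinder at (1, 2.5) is absent (z outside [10, 13]); the cube at (3, 14) is absent (z outside [0.5, 6]); the r=3 cylinder at (-0.5, 4.5) contributes a regular 24-gon of circumradius 3 (area = (24/2)·3.000²·sin(360°/24) = 27.95 mm²); Taking the union: the regions partially overlap — summed areas 202.95 mm² minus the doubly-counted overlap 11.01 mm² gives 191.94 mm² — area = 191.94 mm²; the cube at (11, 2) is absent (z outside [17, 22]); Taking the first minus the rest: none of the subtracted shapes is present at this height, so that combined region is unchanged — area = 191.94 mm²; (whole slice rotated 50° about Z — lengths, areas and connectivity unchanged). So its area = 191.94 mm². Layer 64 (z = 12.8): the 17.5×10 cube contributes its full rectangle (area 175.00 mm²); the r=4.5 cylinder at (1, 2.5) contributes a regular 24-gon of circumradius 4.5 (area = (24/2)·4.500²·sin(360°/24) = 62.89 mm²); the cube at (3, 14) is absent (z outside [0.5, 6]); the r=3 cylinder at (-0.5, 4.5) gives a regular 24-gon of circumradius 3 (constant along its height) (area = (24/2)·3.000²·sin(360°/24) = 27.95 mm²); Combining (union): the regions partially overlap — summed areas 265.85 mm² minus the doubly-counted overlap 57.14 mm² gives 208.71 mm² — area = 208.71 mm²; the cube at (11, 2) does not reach this height (z outside [17, 22]); Subtracting the remaining from the first: none of the subtracted shapes is present at this height, so the result so far is unchanged — area = 208.71 mm²; (whole slice rotated 50° about Z — lengths, areas and connectivity unchanged). So its area = 208.71 mm². Layer 64 is larger (208.71 vs 191.94 mm²).

layer 64 (z = 12.8 mm)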